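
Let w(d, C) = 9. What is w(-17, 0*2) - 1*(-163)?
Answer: 172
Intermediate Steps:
w(-17, 0*2) - 1*(-163) = 9 - 1*(-163) = 9 + 163 = 172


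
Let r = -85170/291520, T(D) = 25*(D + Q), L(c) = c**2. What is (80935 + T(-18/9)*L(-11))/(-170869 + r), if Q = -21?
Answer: -66233344/996236321 ≈ -0.066484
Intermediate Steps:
T(D) = -525 + 25*D (T(D) = 25*(D - 21) = 25*(-21 + D) = -525 + 25*D)
r = -8517/29152 (r = -85170*1/291520 = -8517/29152 ≈ -0.29216)
(80935 + T(-18/9)*L(-11))/(-170869 + r) = (80935 + (-525 + 25*(-18/9))*(-11)**2)/(-170869 - 8517/29152) = (80935 + (-525 + 25*(-18*1/9))*121)/(-4981181605/29152) = (80935 + (-525 + 25*(-2))*121)*(-29152/4981181605) = (80935 + (-525 - 50)*121)*(-29152/4981181605) = (80935 - 575*121)*(-29152/4981181605) = (80935 - 69575)*(-29152/4981181605) = 11360*(-29152/4981181605) = -66233344/996236321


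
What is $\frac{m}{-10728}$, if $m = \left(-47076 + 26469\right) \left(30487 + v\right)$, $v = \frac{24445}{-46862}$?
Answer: $\frac{9813447330281}{167578512} \approx 58560.0$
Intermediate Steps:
$v = - \frac{24445}{46862}$ ($v = 24445 \left(- \frac{1}{46862}\right) = - \frac{24445}{46862} \approx -0.52164$)
$m = - \frac{29440341990843}{46862}$ ($m = \left(-47076 + 26469\right) \left(30487 - \frac{24445}{46862}\right) = \left(-20607\right) \frac{1428657349}{46862} = - \frac{29440341990843}{46862} \approx -6.2824 \cdot 10^{8}$)
$\frac{m}{-10728} = - \frac{29440341990843}{46862 \left(-10728\right)} = \left(- \frac{29440341990843}{46862}\right) \left(- \frac{1}{10728}\right) = \frac{9813447330281}{167578512}$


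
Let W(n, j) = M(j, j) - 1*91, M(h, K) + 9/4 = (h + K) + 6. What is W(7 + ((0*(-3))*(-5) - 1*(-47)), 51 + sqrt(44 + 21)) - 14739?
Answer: -58897/4 + 2*sqrt(65) ≈ -14708.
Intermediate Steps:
M(h, K) = 15/4 + K + h (M(h, K) = -9/4 + ((h + K) + 6) = -9/4 + ((K + h) + 6) = -9/4 + (6 + K + h) = 15/4 + K + h)
W(n, j) = -349/4 + 2*j (W(n, j) = (15/4 + j + j) - 1*91 = (15/4 + 2*j) - 91 = -349/4 + 2*j)
W(7 + ((0*(-3))*(-5) - 1*(-47)), 51 + sqrt(44 + 21)) - 14739 = (-349/4 + 2*(51 + sqrt(44 + 21))) - 14739 = (-349/4 + 2*(51 + sqrt(65))) - 14739 = (-349/4 + (102 + 2*sqrt(65))) - 14739 = (59/4 + 2*sqrt(65)) - 14739 = -58897/4 + 2*sqrt(65)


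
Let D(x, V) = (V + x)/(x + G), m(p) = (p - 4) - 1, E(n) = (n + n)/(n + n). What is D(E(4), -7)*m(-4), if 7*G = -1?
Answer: 63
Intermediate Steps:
G = -1/7 (G = (1/7)*(-1) = -1/7 ≈ -0.14286)
E(n) = 1 (E(n) = (2*n)/((2*n)) = (2*n)*(1/(2*n)) = 1)
m(p) = -5 + p (m(p) = (-4 + p) - 1 = -5 + p)
D(x, V) = (V + x)/(-1/7 + x) (D(x, V) = (V + x)/(x - 1/7) = (V + x)/(-1/7 + x))
D(E(4), -7)*m(-4) = (7*(-7 + 1)/(-1 + 7*1))*(-5 - 4) = (7*(-6)/(-1 + 7))*(-9) = (7*(-6)/6)*(-9) = (7*(1/6)*(-6))*(-9) = -7*(-9) = 63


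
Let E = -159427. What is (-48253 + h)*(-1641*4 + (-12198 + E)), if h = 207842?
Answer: -28437004321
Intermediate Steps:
(-48253 + h)*(-1641*4 + (-12198 + E)) = (-48253 + 207842)*(-1641*4 + (-12198 - 159427)) = 159589*(-6564 - 171625) = 159589*(-178189) = -28437004321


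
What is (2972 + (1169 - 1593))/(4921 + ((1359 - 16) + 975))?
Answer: 2548/7239 ≈ 0.35198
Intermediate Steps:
(2972 + (1169 - 1593))/(4921 + ((1359 - 16) + 975)) = (2972 - 424)/(4921 + (1343 + 975)) = 2548/(4921 + 2318) = 2548/7239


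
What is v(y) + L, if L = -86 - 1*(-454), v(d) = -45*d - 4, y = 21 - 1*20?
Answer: 319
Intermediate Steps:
y = 1 (y = 21 - 20 = 1)
v(d) = -4 - 45*d
L = 368 (L = -86 + 454 = 368)
v(y) + L = (-4 - 45*1) + 368 = (-4 - 45) + 368 = -49 + 368 = 319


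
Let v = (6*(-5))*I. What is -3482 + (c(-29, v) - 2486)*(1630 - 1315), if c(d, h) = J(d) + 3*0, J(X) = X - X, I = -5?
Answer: -786572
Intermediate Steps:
J(X) = 0
v = 150 (v = (6*(-5))*(-5) = -30*(-5) = 150)
c(d, h) = 0 (c(d, h) = 0 + 3*0 = 0 + 0 = 0)
-3482 + (c(-29, v) - 2486)*(1630 - 1315) = -3482 + (0 - 2486)*(1630 - 1315) = -3482 - 2486*315 = -3482 - 783090 = -786572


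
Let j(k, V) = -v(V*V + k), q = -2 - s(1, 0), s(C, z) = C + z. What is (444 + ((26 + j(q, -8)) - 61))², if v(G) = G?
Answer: 121104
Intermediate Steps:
q = -3 (q = -2 - (1 + 0) = -2 - 1*1 = -2 - 1 = -3)
j(k, V) = -k - V² (j(k, V) = -(V*V + k) = -(V² + k) = -(k + V²) = -k - V²)
(444 + ((26 + j(q, -8)) - 61))² = (444 + ((26 + (-1*(-3) - 1*(-8)²)) - 61))² = (444 + ((26 + (3 - 1*64)) - 61))² = (444 + ((26 + (3 - 64)) - 61))² = (444 + ((26 - 61) - 61))² = (444 + (-35 - 61))² = (444 - 96)² = 348² = 121104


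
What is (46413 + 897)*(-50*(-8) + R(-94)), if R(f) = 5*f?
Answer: -3311700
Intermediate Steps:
(46413 + 897)*(-50*(-8) + R(-94)) = (46413 + 897)*(-50*(-8) + 5*(-94)) = 47310*(400 - 470) = 47310*(-70) = -3311700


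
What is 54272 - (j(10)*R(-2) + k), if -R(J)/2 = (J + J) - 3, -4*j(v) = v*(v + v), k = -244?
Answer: 55216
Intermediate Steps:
j(v) = -v**2/2 (j(v) = -v*(v + v)/4 = -v*2*v/4 = -v**2/2)
R(J) = 6 - 4*J (R(J) = -2*((J + J) - 3) = -2*(2*J - 3) = -2*(-3 + 2*J) = 6 - 4*J)
54272 - (j(10)*R(-2) + k) = 54272 - ((-1/2*10**2)*(6 - 4*(-2)) - 244) = 54272 - ((-1/2*100)*(6 + 8) - 244) = 54272 - (-50*14 - 244) = 54272 - (-700 - 244) = 54272 - 1*(-944) = 54272 + 944 = 55216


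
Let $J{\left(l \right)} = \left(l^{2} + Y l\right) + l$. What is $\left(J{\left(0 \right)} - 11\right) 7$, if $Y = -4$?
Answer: $-77$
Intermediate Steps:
$J{\left(l \right)} = l^{2} - 3 l$ ($J{\left(l \right)} = \left(l^{2} - 4 l\right) + l = l^{2} - 3 l$)
$\left(J{\left(0 \right)} - 11\right) 7 = \left(0 \left(-3 + 0\right) - 11\right) 7 = \left(0 \left(-3\right) - 11\right) 7 = \left(0 - 11\right) 7 = \left(-11\right) 7 = -77$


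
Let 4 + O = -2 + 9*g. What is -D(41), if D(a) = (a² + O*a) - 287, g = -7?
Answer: 1435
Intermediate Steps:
O = -69 (O = -4 + (-2 + 9*(-7)) = -4 + (-2 - 63) = -4 - 65 = -69)
D(a) = -287 + a² - 69*a (D(a) = (a² - 69*a) - 287 = -287 + a² - 69*a)
-D(41) = -(-287 + 41² - 69*41) = -(-287 + 1681 - 2829) = -1*(-1435) = 1435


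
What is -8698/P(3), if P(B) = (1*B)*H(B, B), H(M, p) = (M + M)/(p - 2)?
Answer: -4349/9 ≈ -483.22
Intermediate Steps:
H(M, p) = 2*M/(-2 + p) (H(M, p) = (2*M)/(-2 + p) = 2*M/(-2 + p))
P(B) = 2*B²/(-2 + B) (P(B) = (1*B)*(2*B/(-2 + B)) = B*(2*B/(-2 + B)) = 2*B²/(-2 + B))
-8698/P(3) = -8698/(2*3²/(-2 + 3)) = -8698/(2*9/1) = -8698/(2*9*1) = -8698/18 = -8698*1/18 = -4349/9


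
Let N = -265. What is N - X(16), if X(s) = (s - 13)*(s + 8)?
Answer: -337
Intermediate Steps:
X(s) = (-13 + s)*(8 + s)
N - X(16) = -265 - (-104 + 16² - 5*16) = -265 - (-104 + 256 - 80) = -265 - 1*72 = -265 - 72 = -337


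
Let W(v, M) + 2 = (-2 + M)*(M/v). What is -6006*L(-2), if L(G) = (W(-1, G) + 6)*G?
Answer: -48048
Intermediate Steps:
W(v, M) = -2 + M*(-2 + M)/v (W(v, M) = -2 + (-2 + M)*(M/v) = -2 + M*(-2 + M)/v)
L(G) = G*(4 - G² + 2*G) (L(G) = ((G² - 2*G - 2*(-1))/(-1) + 6)*G = (-(G² - 2*G + 2) + 6)*G = (-(2 + G² - 2*G) + 6)*G = ((-2 - G² + 2*G) + 6)*G = (4 - G² + 2*G)*G = G*(4 - G² + 2*G))
-6006*L(-2) = -(-12012)*(4 - 1*(-2)² + 2*(-2)) = -(-12012)*(4 - 1*4 - 4) = -(-12012)*(4 - 4 - 4) = -(-12012)*(-4) = -6006*8 = -48048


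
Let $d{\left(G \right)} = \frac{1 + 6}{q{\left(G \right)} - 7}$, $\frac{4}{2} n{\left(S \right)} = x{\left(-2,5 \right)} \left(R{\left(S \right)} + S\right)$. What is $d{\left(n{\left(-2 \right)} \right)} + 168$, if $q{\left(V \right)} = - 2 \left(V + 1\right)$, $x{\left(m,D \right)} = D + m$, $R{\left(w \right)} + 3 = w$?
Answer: $\frac{2023}{12} \approx 168.58$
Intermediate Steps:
$R{\left(w \right)} = -3 + w$
$q{\left(V \right)} = -2 - 2 V$ ($q{\left(V \right)} = - 2 \left(1 + V\right) = -2 - 2 V$)
$n{\left(S \right)} = - \frac{9}{2} + 3 S$ ($n{\left(S \right)} = \frac{\left(5 - 2\right) \left(\left(-3 + S\right) + S\right)}{2} = \frac{3 \left(-3 + 2 S\right)}{2} = \frac{-9 + 6 S}{2} = - \frac{9}{2} + 3 S$)
$d{\left(G \right)} = \frac{7}{-9 - 2 G}$ ($d{\left(G \right)} = \frac{1 + 6}{\left(-2 - 2 G\right) - 7} = \frac{7}{-9 - 2 G}$)
$d{\left(n{\left(-2 \right)} \right)} + 168 = - \frac{7}{9 + 2 \left(- \frac{9}{2} + 3 \left(-2\right)\right)} + 168 = - \frac{7}{9 + 2 \left(- \frac{9}{2} - 6\right)} + 168 = - \frac{7}{9 + 2 \left(- \frac{21}{2}\right)} + 168 = - \frac{7}{9 - 21} + 168 = - \frac{7}{-12} + 168 = \left(-7\right) \left(- \frac{1}{12}\right) + 168 = \frac{7}{12} + 168 = \frac{2023}{12}$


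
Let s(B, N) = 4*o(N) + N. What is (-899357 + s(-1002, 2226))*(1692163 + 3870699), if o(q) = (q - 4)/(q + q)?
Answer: -5554543190470822/1113 ≈ -4.9906e+12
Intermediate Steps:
o(q) = (-4 + q)/(2*q) (o(q) = (-4 + q)/((2*q)) = (-4 + q)*(1/(2*q)) = (-4 + q)/(2*q))
s(B, N) = N + 2*(-4 + N)/N (s(B, N) = 4*((-4 + N)/(2*N)) + N = 2*(-4 + N)/N + N = N + 2*(-4 + N)/N)
(-899357 + s(-1002, 2226))*(1692163 + 3870699) = (-899357 + (2 + 2226 - 8/2226))*(1692163 + 3870699) = (-899357 + (2 + 2226 - 8*1/2226))*5562862 = (-899357 + (2 + 2226 - 4/1113))*5562862 = (-899357 + 2479760/1113)*5562862 = -998504581/1113*5562862 = -5554543190470822/1113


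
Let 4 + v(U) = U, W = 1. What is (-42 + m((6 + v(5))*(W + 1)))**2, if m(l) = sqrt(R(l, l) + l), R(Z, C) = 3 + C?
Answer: (42 - sqrt(31))**2 ≈ 1327.3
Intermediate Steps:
v(U) = -4 + U
m(l) = sqrt(3 + 2*l) (m(l) = sqrt((3 + l) + l) = sqrt(3 + 2*l))
(-42 + m((6 + v(5))*(W + 1)))**2 = (-42 + sqrt(3 + 2*((6 + (-4 + 5))*(1 + 1))))**2 = (-42 + sqrt(3 + 2*((6 + 1)*2)))**2 = (-42 + sqrt(3 + 2*(7*2)))**2 = (-42 + sqrt(3 + 2*14))**2 = (-42 + sqrt(3 + 28))**2 = (-42 + sqrt(31))**2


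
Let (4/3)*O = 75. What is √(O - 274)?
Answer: I*√871/2 ≈ 14.756*I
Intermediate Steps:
O = 225/4 (O = (¾)*75 = 225/4 ≈ 56.250)
√(O - 274) = √(225/4 - 274) = √(-871/4) = I*√871/2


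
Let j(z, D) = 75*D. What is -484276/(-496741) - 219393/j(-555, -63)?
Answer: 1766185751/37255575 ≈ 47.407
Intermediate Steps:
-484276/(-496741) - 219393/j(-555, -63) = -484276/(-496741) - 219393/(75*(-63)) = -484276*(-1/496741) - 219393/(-4725) = 484276/496741 - 219393*(-1/4725) = 484276/496741 + 24377/525 = 1766185751/37255575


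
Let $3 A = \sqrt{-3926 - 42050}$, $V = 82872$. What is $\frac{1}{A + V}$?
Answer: $\frac{93231}{7726245179} - \frac{3 i \sqrt{11494}}{30904980716} \approx 1.2067 \cdot 10^{-5} - 1.0407 \cdot 10^{-8} i$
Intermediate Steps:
$A = \frac{2 i \sqrt{11494}}{3}$ ($A = \frac{\sqrt{-3926 - 42050}}{3} = \frac{\sqrt{-45976}}{3} = \frac{2 i \sqrt{11494}}{3} \approx 71.473 i$)
$\frac{1}{A + V} = \frac{1}{\frac{2 i \sqrt{11494}}{3} + 82872} = \frac{1}{82872 + \frac{2 i \sqrt{11494}}{3}}$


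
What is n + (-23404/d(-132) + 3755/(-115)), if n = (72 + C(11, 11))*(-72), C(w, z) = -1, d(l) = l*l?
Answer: -515566985/100188 ≈ -5146.0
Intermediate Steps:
d(l) = l**2
n = -5112 (n = (72 - 1)*(-72) = 71*(-72) = -5112)
n + (-23404/d(-132) + 3755/(-115)) = -5112 + (-23404/((-132)**2) + 3755/(-115)) = -5112 + (-23404/17424 + 3755*(-1/115)) = -5112 + (-23404*1/17424 - 751/23) = -5112 + (-5851/4356 - 751/23) = -5112 - 3405929/100188 = -515566985/100188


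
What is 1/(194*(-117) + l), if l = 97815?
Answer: 1/75117 ≈ 1.3313e-5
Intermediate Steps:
1/(194*(-117) + l) = 1/(194*(-117) + 97815) = 1/(-22698 + 97815) = 1/75117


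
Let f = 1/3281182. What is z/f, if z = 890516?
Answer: 2921945069912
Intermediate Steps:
f = 1/3281182 ≈ 3.0477e-7
z/f = 890516/(1/3281182) = 890516*3281182 = 2921945069912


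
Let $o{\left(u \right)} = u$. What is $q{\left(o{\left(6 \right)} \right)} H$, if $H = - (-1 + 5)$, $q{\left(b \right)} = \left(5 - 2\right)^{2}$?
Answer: $-36$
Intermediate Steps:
$q{\left(b \right)} = 9$ ($q{\left(b \right)} = 3^{2} = 9$)
$H = -4$ ($H = \left(-1\right) 4 = -4$)
$q{\left(o{\left(6 \right)} \right)} H = 9 \left(-4\right) = -36$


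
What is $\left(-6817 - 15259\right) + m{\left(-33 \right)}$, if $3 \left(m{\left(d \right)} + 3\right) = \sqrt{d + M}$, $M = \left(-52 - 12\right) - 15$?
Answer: $-22079 + \frac{4 i \sqrt{7}}{3} \approx -22079.0 + 3.5277 i$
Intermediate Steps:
$M = -79$ ($M = \left(-52 - 12\right) - 15 = -64 - 15 = -79$)
$m{\left(d \right)} = -3 + \frac{\sqrt{-79 + d}}{3}$ ($m{\left(d \right)} = -3 + \frac{\sqrt{d - 79}}{3} = -3 + \frac{\sqrt{-79 + d}}{3}$)
$\left(-6817 - 15259\right) + m{\left(-33 \right)} = \left(-6817 - 15259\right) - \left(3 - \frac{\sqrt{-79 - 33}}{3}\right) = \left(-6817 - 15259\right) - \left(3 - \frac{\sqrt{-112}}{3}\right) = -22076 - \left(3 - \frac{4 i \sqrt{7}}{3}\right) = -22079 + \frac{4 i \sqrt{7}}{3}$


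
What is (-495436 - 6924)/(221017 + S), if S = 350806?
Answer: -502360/571823 ≈ -0.87852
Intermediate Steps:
(-495436 - 6924)/(221017 + S) = (-495436 - 6924)/(221017 + 350806) = -502360/571823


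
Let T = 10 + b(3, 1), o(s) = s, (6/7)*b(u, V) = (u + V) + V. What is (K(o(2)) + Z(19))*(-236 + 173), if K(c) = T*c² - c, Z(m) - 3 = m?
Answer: -5250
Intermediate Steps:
b(u, V) = 7*V/3 + 7*u/6 (b(u, V) = 7*((u + V) + V)/6 = 7*((V + u) + V)/6 = 7*(u + 2*V)/6 = 7*V/3 + 7*u/6)
Z(m) = 3 + m
T = 95/6 (T = 10 + ((7/3)*1 + (7/6)*3) = 10 + (7/3 + 7/2) = 10 + 35/6 = 95/6 ≈ 15.833)
K(c) = -c + 95*c²/6 (K(c) = 95*c²/6 - c = -c + 95*c²/6)
(K(o(2)) + Z(19))*(-236 + 173) = ((⅙)*2*(-6 + 95*2) + (3 + 19))*(-236 + 173) = ((⅙)*2*(-6 + 190) + 22)*(-63) = ((⅙)*2*184 + 22)*(-63) = (184/3 + 22)*(-63) = (250/3)*(-63) = -5250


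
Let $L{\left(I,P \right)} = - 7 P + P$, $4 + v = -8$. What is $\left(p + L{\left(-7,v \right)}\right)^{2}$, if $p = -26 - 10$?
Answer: $1296$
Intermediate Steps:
$v = -12$ ($v = -4 - 8 = -12$)
$p = -36$ ($p = -26 - 10 = -36$)
$L{\left(I,P \right)} = - 6 P$
$\left(p + L{\left(-7,v \right)}\right)^{2} = \left(-36 - -72\right)^{2} = \left(-36 + 72\right)^{2} = 36^{2} = 1296$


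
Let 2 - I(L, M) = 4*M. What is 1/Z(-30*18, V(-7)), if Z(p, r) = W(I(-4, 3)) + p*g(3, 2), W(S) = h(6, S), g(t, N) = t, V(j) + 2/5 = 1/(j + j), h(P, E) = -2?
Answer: -1/1622 ≈ -0.00061652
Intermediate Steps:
I(L, M) = 2 - 4*M
V(j) = -⅖ + 1/(2*j) (V(j) = -⅖ + 1/(j + j) = -⅖ + 1/(2*j))
W(S) = -2
Z(p, r) = -2 + 3*p (Z(p, r) = -2 + p*3 = -2 + 3*p)
1/Z(-30*18, V(-7)) = 1/(-2 + 3*(-30*18)) = 1/(-2 + 3*(-540)) = 1/(-2 - 1620) = 1/(-1622) = -1/1622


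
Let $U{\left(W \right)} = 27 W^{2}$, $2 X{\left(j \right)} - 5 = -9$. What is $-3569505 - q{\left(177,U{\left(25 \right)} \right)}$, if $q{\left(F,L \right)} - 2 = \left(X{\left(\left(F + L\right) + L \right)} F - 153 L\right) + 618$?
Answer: $-987896$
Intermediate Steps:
$X{\left(j \right)} = -2$ ($X{\left(j \right)} = \frac{5}{2} + \frac{1}{2} \left(-9\right) = \frac{5}{2} - \frac{9}{2} = -2$)
$q{\left(F,L \right)} = 620 - 153 L - 2 F$ ($q{\left(F,L \right)} = 2 - \left(-618 + 2 F + 153 L\right) = 620 - 153 L - 2 F$)
$-3569505 - q{\left(177,U{\left(25 \right)} \right)} = -3569505 - \left(620 - 153 \cdot 27 \cdot 25^{2} - 354\right) = -3569505 - \left(620 - 153 \cdot 27 \cdot 625 - 354\right) = -3569505 - \left(620 - 2581875 - 354\right) = -3569505 - -2581609 = -3569505 + 2581609 = -987896$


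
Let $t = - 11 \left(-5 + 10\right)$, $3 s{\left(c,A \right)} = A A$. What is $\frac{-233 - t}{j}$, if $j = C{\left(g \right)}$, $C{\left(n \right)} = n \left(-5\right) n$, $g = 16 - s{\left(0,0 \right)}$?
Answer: $\frac{89}{640} \approx 0.13906$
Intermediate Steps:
$s{\left(c,A \right)} = \frac{A^{2}}{3}$ ($s{\left(c,A \right)} = \frac{A A}{3} = \frac{A^{2}}{3}$)
$g = 16$ ($g = 16 - \frac{0^{2}}{3} = 16 - \frac{1}{3} \cdot 0 = 16 - 0 = 16 + 0 = 16$)
$C{\left(n \right)} = - 5 n^{2}$ ($C{\left(n \right)} = - 5 n n = - 5 n^{2}$)
$j = -1280$ ($j = - 5 \cdot 16^{2} = \left(-5\right) 256 = -1280$)
$t = -55$ ($t = \left(-11\right) 5 = -55$)
$\frac{-233 - t}{j} = \frac{-233 - -55}{-1280} = \left(-233 + 55\right) \left(- \frac{1}{1280}\right) = \left(-178\right) \left(- \frac{1}{1280}\right) = \frac{89}{640}$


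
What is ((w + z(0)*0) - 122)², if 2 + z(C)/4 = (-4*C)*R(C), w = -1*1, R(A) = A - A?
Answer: 15129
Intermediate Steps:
R(A) = 0
w = -1
z(C) = -8 (z(C) = -8 + 4*(-4*C*0) = -8 + 4*0 = -8 + 0 = -8)
((w + z(0)*0) - 122)² = ((-1 - 8*0) - 122)² = ((-1 + 0) - 122)² = (-1 - 122)² = (-123)² = 15129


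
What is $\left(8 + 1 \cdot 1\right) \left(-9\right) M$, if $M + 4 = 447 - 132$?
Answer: $-25191$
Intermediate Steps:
$M = 311$ ($M = -4 + \left(447 - 132\right) = -4 + 315 = 311$)
$\left(8 + 1 \cdot 1\right) \left(-9\right) M = \left(8 + 1 \cdot 1\right) \left(-9\right) 311 = \left(8 + 1\right) \left(-9\right) 311 = 9 \left(-9\right) 311 = \left(-81\right) 311 = -25191$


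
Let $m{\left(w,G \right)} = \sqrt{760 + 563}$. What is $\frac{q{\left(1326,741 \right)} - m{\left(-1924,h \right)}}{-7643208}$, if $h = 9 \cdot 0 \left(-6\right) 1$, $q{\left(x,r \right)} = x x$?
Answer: $- \frac{146523}{636934} + \frac{7 \sqrt{3}}{2547736} \approx -0.23004$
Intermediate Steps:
$q{\left(x,r \right)} = x^{2}$
$h = 0$ ($h = 9 \cdot 0 \cdot 1 = 9 \cdot 0 = 0$)
$m{\left(w,G \right)} = 21 \sqrt{3}$ ($m{\left(w,G \right)} = \sqrt{1323} = 21 \sqrt{3}$)
$\frac{q{\left(1326,741 \right)} - m{\left(-1924,h \right)}}{-7643208} = \frac{1326^{2} - 21 \sqrt{3}}{-7643208} = \left(1758276 - 21 \sqrt{3}\right) \left(- \frac{1}{7643208}\right) = - \frac{146523}{636934} + \frac{7 \sqrt{3}}{2547736}$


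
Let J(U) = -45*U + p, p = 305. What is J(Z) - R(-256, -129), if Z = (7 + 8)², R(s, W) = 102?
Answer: -9922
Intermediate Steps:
Z = 225 (Z = 15² = 225)
J(U) = 305 - 45*U (J(U) = -45*U + 305 = 305 - 45*U)
J(Z) - R(-256, -129) = (305 - 45*225) - 1*102 = (305 - 10125) - 102 = -9820 - 102 = -9922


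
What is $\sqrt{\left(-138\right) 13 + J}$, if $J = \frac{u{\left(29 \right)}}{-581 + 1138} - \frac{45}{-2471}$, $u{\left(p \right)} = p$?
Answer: $\frac{i \sqrt{3398296803762518}}{1376347} \approx 42.355 i$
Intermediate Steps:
$J = \frac{96724}{1376347}$ ($J = \frac{29}{-581 + 1138} - \frac{45}{-2471} = \frac{29}{557} - - \frac{45}{2471} = 29 \cdot \frac{1}{557} + \frac{45}{2471} = \frac{29}{557} + \frac{45}{2471} = \frac{96724}{1376347} \approx 0.070276$)
$\sqrt{\left(-138\right) 13 + J} = \sqrt{\left(-138\right) 13 + \frac{96724}{1376347}} = \sqrt{-1794 + \frac{96724}{1376347}} = \sqrt{- \frac{2469069794}{1376347}} = \frac{i \sqrt{3398296803762518}}{1376347}$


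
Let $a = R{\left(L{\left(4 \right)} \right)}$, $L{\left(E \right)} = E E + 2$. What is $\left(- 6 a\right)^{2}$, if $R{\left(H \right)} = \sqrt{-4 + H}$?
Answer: $504$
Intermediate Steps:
$L{\left(E \right)} = 2 + E^{2}$ ($L{\left(E \right)} = E^{2} + 2 = 2 + E^{2}$)
$a = \sqrt{14}$ ($a = \sqrt{-4 + \left(2 + 4^{2}\right)} = \sqrt{-4 + \left(2 + 16\right)} = \sqrt{-4 + 18} = \sqrt{14} \approx 3.7417$)
$\left(- 6 a\right)^{2} = \left(- 6 \sqrt{14}\right)^{2} = 504$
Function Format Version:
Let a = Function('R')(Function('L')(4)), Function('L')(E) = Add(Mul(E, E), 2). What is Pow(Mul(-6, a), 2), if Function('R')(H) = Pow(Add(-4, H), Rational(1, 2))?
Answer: 504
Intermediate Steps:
Function('L')(E) = Add(2, Pow(E, 2)) (Function('L')(E) = Add(Pow(E, 2), 2) = Add(2, Pow(E, 2)))
a = Pow(14, Rational(1, 2)) (a = Pow(Add(-4, Add(2, Pow(4, 2))), Rational(1, 2)) = Pow(Add(-4, Add(2, 16)), Rational(1, 2)) = Pow(Add(-4, 18), Rational(1, 2)) = Pow(14, Rational(1, 2)) ≈ 3.7417)
Pow(Mul(-6, a), 2) = Pow(Mul(-6, Pow(14, Rational(1, 2))), 2) = 504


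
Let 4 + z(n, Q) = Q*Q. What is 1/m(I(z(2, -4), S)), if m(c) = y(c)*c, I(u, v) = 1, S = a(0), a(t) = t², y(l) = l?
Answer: 1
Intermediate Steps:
z(n, Q) = -4 + Q² (z(n, Q) = -4 + Q*Q = -4 + Q²)
S = 0 (S = 0² = 0)
m(c) = c² (m(c) = c*c = c²)
1/m(I(z(2, -4), S)) = 1/(1²) = 1/1 = 1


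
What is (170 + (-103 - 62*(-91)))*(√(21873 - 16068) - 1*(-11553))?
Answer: 65956077 + 17127*√645 ≈ 6.6391e+7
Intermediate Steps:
(170 + (-103 - 62*(-91)))*(√(21873 - 16068) - 1*(-11553)) = (170 + (-103 + 5642))*(√5805 + 11553) = (170 + 5539)*(3*√645 + 11553) = 5709*(11553 + 3*√645) = 65956077 + 17127*√645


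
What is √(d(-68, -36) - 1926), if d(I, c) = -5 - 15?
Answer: I*√1946 ≈ 44.113*I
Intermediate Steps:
d(I, c) = -20
√(d(-68, -36) - 1926) = √(-20 - 1926) = √(-1946) = I*√1946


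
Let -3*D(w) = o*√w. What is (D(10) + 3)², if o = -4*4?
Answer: 2641/9 + 32*√10 ≈ 394.64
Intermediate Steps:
o = -16
D(w) = 16*√w/3 (D(w) = -(-16)*√w/3 = 16*√w/3)
(D(10) + 3)² = (16*√10/3 + 3)² = (3 + 16*√10/3)²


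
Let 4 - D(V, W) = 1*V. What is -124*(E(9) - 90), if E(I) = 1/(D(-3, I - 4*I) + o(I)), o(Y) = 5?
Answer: 33449/3 ≈ 11150.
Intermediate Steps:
D(V, W) = 4 - V
E(I) = 1/12 (E(I) = 1/((4 - 1*(-3)) + 5) = 1/((4 + 3) + 5) = 1/(7 + 5) = 1/12)
-124*(E(9) - 90) = -124*(1/12 - 90) = -124*(-1079/12) = 33449/3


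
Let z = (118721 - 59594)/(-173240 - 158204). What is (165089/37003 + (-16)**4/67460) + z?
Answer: 1086856757694263/206839482629180 ≈ 5.2546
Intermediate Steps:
z = -59127/331444 (z = 59127/(-331444) = 59127*(-1/331444) = -59127/331444 ≈ -0.17839)
(165089/37003 + (-16)**4/67460) + z = (165089/37003 + (-16)**4/67460) - 59127/331444 = (165089*(1/37003) + 65536*(1/67460)) - 59127/331444 = (165089/37003 + 16384/16865) - 59127/331444 = 3390483137/624055595 - 59127/331444 = 1086856757694263/206839482629180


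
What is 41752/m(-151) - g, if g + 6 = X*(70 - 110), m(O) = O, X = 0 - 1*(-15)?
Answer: 49754/151 ≈ 329.50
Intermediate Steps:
X = 15 (X = 0 + 15 = 15)
g = -606 (g = -6 + 15*(70 - 110) = -6 + 15*(-40) = -6 - 600 = -606)
41752/m(-151) - g = 41752/(-151) - 1*(-606) = 41752*(-1/151) + 606 = -41752/151 + 606 = 49754/151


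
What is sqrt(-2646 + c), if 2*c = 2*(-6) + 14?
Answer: 23*I*sqrt(5) ≈ 51.43*I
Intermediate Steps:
c = 1 (c = (2*(-6) + 14)/2 = (-12 + 14)/2 = (1/2)*2 = 1)
sqrt(-2646 + c) = sqrt(-2646 + 1) = sqrt(-2645) = 23*I*sqrt(5)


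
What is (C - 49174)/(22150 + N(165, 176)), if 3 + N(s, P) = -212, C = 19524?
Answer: -5930/4387 ≈ -1.3517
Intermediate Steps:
N(s, P) = -215 (N(s, P) = -3 - 212 = -215)
(C - 49174)/(22150 + N(165, 176)) = (19524 - 49174)/(22150 - 215) = -29650/21935 = -29650*1/21935 = -5930/4387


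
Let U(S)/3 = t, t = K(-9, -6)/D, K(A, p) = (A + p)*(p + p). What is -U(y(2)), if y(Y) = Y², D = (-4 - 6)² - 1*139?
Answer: 180/13 ≈ 13.846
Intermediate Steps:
K(A, p) = 2*p*(A + p) (K(A, p) = (A + p)*(2*p) = 2*p*(A + p))
D = -39 (D = (-10)² - 139 = 100 - 139 = -39)
t = -60/13 (t = (2*(-6)*(-9 - 6))/(-39) = (2*(-6)*(-15))*(-1/39) = 180*(-1/39) = -60/13 ≈ -4.6154)
U(S) = -180/13 (U(S) = 3*(-60/13) = -180/13)
-U(y(2)) = -1*(-180/13) = 180/13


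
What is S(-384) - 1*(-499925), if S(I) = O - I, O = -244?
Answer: 500065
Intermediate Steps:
S(I) = -244 - I
S(-384) - 1*(-499925) = (-244 - 1*(-384)) - 1*(-499925) = (-244 + 384) + 499925 = 140 + 499925 = 500065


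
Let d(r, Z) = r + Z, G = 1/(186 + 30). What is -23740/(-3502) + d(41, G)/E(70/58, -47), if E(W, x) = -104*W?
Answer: 8882919197/1376706240 ≈ 6.4523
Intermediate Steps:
G = 1/216 ≈ 0.0046296
d(r, Z) = Z + r
-23740/(-3502) + d(41, G)/E(70/58, -47) = -23740/(-3502) + (1/216 + 41)/((-7280/58)) = -23740*(-1/3502) + 8857/(216*((-7280/58))) = 11870/1751 + 8857/(216*((-104*35/29))) = 11870/1751 + 8857/(216*(-3640/29)) = 11870/1751 + (8857/216)*(-29/3640) = 11870/1751 - 256853/786240 = 8882919197/1376706240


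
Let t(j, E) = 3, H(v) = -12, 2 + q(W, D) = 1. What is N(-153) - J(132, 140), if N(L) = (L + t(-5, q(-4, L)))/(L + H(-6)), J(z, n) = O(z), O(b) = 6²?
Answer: -386/11 ≈ -35.091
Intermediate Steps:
q(W, D) = -1 (q(W, D) = -2 + 1 = -1)
O(b) = 36
J(z, n) = 36
N(L) = (3 + L)/(-12 + L) (N(L) = (L + 3)/(L - 12) = (3 + L)/(-12 + L))
N(-153) - J(132, 140) = (3 - 153)/(-12 - 153) - 1*36 = -150/(-165) - 36 = -1/165*(-150) - 36 = 10/11 - 36 = -386/11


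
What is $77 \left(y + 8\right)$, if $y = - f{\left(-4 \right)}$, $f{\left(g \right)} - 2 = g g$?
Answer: $-770$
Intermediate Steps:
$f{\left(g \right)} = 2 + g^{2}$ ($f{\left(g \right)} = 2 + g g = 2 + g^{2}$)
$y = -18$ ($y = - (2 + \left(-4\right)^{2}) = - (2 + 16) = \left(-1\right) 18 = -18$)
$77 \left(y + 8\right) = 77 \left(-18 + 8\right) = 77 \left(-10\right) = -770$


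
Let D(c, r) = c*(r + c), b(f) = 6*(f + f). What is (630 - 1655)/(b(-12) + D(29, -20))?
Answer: -1025/117 ≈ -8.7607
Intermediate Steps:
b(f) = 12*f (b(f) = 6*(2*f) = 12*f)
D(c, r) = c*(c + r)
(630 - 1655)/(b(-12) + D(29, -20)) = (630 - 1655)/(12*(-12) + 29*(29 - 20)) = -1025/(-144 + 29*9) = -1025/(-144 + 261) = -1025/117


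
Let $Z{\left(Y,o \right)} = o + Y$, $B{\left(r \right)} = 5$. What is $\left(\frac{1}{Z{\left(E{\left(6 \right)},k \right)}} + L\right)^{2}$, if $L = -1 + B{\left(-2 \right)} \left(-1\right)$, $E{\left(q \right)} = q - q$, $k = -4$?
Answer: $\frac{625}{16} \approx 39.063$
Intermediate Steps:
$E{\left(q \right)} = 0$
$Z{\left(Y,o \right)} = Y + o$
$L = -6$ ($L = -1 + 5 \left(-1\right) = -1 - 5 = -6$)
$\left(\frac{1}{Z{\left(E{\left(6 \right)},k \right)}} + L\right)^{2} = \left(\frac{1}{0 - 4} - 6\right)^{2} = \left(\frac{1}{-4} - 6\right)^{2} = \left(- \frac{1}{4} - 6\right)^{2} = \left(- \frac{25}{4}\right)^{2} = \frac{625}{16}$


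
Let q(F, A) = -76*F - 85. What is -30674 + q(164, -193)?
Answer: -43223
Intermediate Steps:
q(F, A) = -85 - 76*F
-30674 + q(164, -193) = -30674 + (-85 - 76*164) = -30674 + (-85 - 12464) = -30674 - 12549 = -43223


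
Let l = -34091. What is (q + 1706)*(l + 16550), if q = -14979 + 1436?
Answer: 207632817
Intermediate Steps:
q = -13543
(q + 1706)*(l + 16550) = (-13543 + 1706)*(-34091 + 16550) = -11837*(-17541) = 207632817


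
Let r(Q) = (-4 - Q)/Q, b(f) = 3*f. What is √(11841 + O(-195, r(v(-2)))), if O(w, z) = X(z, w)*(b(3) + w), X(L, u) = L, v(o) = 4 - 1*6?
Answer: 3*√1295 ≈ 107.96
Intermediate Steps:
v(o) = -2 (v(o) = 4 - 6 = -2)
r(Q) = (-4 - Q)/Q
O(w, z) = z*(9 + w) (O(w, z) = z*(3*3 + w) = z*(9 + w))
√(11841 + O(-195, r(v(-2)))) = √(11841 + ((-4 - 1*(-2))/(-2))*(9 - 195)) = √(11841 - (-4 + 2)/2*(-186)) = √(11841 - ½*(-2)*(-186)) = √(11841 + 1*(-186)) = √(11841 - 186) = √11655 = 3*√1295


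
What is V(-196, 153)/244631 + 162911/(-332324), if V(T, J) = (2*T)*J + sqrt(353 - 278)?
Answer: -59784545065/81296752444 + 5*sqrt(3)/244631 ≈ -0.73535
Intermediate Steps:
V(T, J) = 5*sqrt(3) + 2*J*T (V(T, J) = 2*J*T + sqrt(75) = 2*J*T + 5*sqrt(3) = 5*sqrt(3) + 2*J*T)
V(-196, 153)/244631 + 162911/(-332324) = (5*sqrt(3) + 2*153*(-196))/244631 + 162911/(-332324) = (5*sqrt(3) - 59976)*(1/244631) + 162911*(-1/332324) = (-59976 + 5*sqrt(3))*(1/244631) - 162911/332324 = (-59976/244631 + 5*sqrt(3)/244631) - 162911/332324 = -59784545065/81296752444 + 5*sqrt(3)/244631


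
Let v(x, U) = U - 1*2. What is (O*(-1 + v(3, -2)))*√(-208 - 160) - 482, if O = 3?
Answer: -482 - 60*I*√23 ≈ -482.0 - 287.75*I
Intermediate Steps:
v(x, U) = -2 + U (v(x, U) = U - 2 = -2 + U)
(O*(-1 + v(3, -2)))*√(-208 - 160) - 482 = (3*(-1 + (-2 - 2)))*√(-208 - 160) - 482 = (3*(-1 - 4))*√(-368) - 482 = (3*(-5))*(4*I*√23) - 482 = -60*I*√23 - 482 = -482 - 60*I*√23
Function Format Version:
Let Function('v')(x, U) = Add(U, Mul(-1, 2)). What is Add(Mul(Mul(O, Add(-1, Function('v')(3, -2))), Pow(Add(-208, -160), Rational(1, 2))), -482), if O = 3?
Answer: Add(-482, Mul(-60, I, Pow(23, Rational(1, 2)))) ≈ Add(-482.00, Mul(-287.75, I))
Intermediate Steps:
Function('v')(x, U) = Add(-2, U) (Function('v')(x, U) = Add(U, -2) = Add(-2, U))
Add(Mul(Mul(O, Add(-1, Function('v')(3, -2))), Pow(Add(-208, -160), Rational(1, 2))), -482) = Add(Mul(Mul(3, Add(-1, Add(-2, -2))), Pow(Add(-208, -160), Rational(1, 2))), -482) = Add(Mul(Mul(3, Add(-1, -4)), Pow(-368, Rational(1, 2))), -482) = Add(Mul(Mul(3, -5), Mul(4, I, Pow(23, Rational(1, 2)))), -482) = Add(Mul(-15, Mul(4, I, Pow(23, Rational(1, 2)))), -482) = Add(Mul(-60, I, Pow(23, Rational(1, 2))), -482) = Add(-482, Mul(-60, I, Pow(23, Rational(1, 2))))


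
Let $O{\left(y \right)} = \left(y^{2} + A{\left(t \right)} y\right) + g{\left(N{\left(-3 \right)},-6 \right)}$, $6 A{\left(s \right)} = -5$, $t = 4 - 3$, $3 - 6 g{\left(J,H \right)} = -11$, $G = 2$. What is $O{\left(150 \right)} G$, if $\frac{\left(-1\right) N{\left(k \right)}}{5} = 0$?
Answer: $\frac{134264}{3} \approx 44755.0$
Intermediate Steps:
$N{\left(k \right)} = 0$ ($N{\left(k \right)} = \left(-5\right) 0 = 0$)
$g{\left(J,H \right)} = \frac{7}{3}$ ($g{\left(J,H \right)} = \frac{1}{2} - - \frac{11}{6} = \frac{1}{2} + \frac{11}{6} = \frac{7}{3}$)
$t = 1$
$A{\left(s \right)} = - \frac{5}{6}$ ($A{\left(s \right)} = \frac{1}{6} \left(-5\right) = - \frac{5}{6}$)
$O{\left(y \right)} = \frac{7}{3} + y^{2} - \frac{5 y}{6}$ ($O{\left(y \right)} = \left(y^{2} - \frac{5 y}{6}\right) + \frac{7}{3} = \frac{7}{3} + y^{2} - \frac{5 y}{6}$)
$O{\left(150 \right)} G = \left(\frac{7}{3} + 150^{2} - 125\right) 2 = \left(\frac{7}{3} + 22500 - 125\right) 2 = \frac{67132}{3} \cdot 2 = \frac{134264}{3}$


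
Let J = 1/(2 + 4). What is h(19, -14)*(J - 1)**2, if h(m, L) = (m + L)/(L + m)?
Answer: 25/36 ≈ 0.69444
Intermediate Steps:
J = 1/6 ≈ 0.16667
h(m, L) = 1 (h(m, L) = (L + m)/(L + m) = 1)
h(19, -14)*(J - 1)**2 = 1*(1/6 - 1)**2 = 1*(-5/6)**2 = 1*(25/36) = 25/36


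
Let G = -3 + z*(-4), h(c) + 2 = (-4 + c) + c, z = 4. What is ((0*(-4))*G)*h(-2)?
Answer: 0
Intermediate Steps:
h(c) = -6 + 2*c (h(c) = -2 + ((-4 + c) + c) = -2 + (-4 + 2*c) = -6 + 2*c)
G = -19 (G = -3 + 4*(-4) = -3 - 16 = -19)
((0*(-4))*G)*h(-2) = ((0*(-4))*(-19))*(-6 + 2*(-2)) = (0*(-19))*(-6 - 4) = 0*(-10) = 0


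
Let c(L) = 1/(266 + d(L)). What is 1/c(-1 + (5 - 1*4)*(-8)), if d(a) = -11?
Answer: 255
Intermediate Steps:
c(L) = 1/255 (c(L) = 1/(266 - 11) = 1/255)
1/c(-1 + (5 - 1*4)*(-8)) = 1/(1/255) = 255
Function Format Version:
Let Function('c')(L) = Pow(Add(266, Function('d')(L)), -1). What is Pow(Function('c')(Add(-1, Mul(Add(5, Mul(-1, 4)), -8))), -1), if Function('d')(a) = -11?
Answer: 255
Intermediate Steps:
Function('c')(L) = Rational(1, 255) (Function('c')(L) = Pow(Add(266, -11), -1) = Pow(255, -1) = Rational(1, 255))
Pow(Function('c')(Add(-1, Mul(Add(5, Mul(-1, 4)), -8))), -1) = Pow(Rational(1, 255), -1) = 255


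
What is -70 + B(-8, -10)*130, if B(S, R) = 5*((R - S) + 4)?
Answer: 1230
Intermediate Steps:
B(S, R) = 20 - 5*S + 5*R (B(S, R) = 5*(4 + R - S) = 20 - 5*S + 5*R)
-70 + B(-8, -10)*130 = -70 + (20 - 5*(-8) + 5*(-10))*130 = -70 + (20 + 40 - 50)*130 = -70 + 10*130 = -70 + 1300 = 1230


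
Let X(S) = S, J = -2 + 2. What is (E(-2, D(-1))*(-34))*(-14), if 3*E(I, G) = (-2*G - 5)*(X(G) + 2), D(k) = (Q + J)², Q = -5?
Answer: -235620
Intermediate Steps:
J = 0
D(k) = 25 (D(k) = (-5 + 0)² = (-5)² = 25)
E(I, G) = (-5 - 2*G)*(2 + G)/3 (E(I, G) = ((-2*G - 5)*(G + 2))/3 = ((-5 - 2*G)*(2 + G))/3 = (-5 - 2*G)*(2 + G)/3)
(E(-2, D(-1))*(-34))*(-14) = ((-10/3 - 3*25 - ⅔*25²)*(-34))*(-14) = ((-10/3 - 75 - ⅔*625)*(-34))*(-14) = ((-10/3 - 75 - 1250/3)*(-34))*(-14) = -495*(-34)*(-14) = 16830*(-14) = -235620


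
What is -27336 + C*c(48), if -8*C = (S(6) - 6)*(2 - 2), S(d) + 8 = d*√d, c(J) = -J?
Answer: -27336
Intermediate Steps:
S(d) = -8 + d^(3/2) (S(d) = -8 + d*√d = -8 + d^(3/2))
C = 0 (C = -((-8 + 6^(3/2)) - 6)*(2 - 2)/8 = -((-8 + 6*√6) - 6)*0/8 = -(-14 + 6*√6)*0/8 = -⅛*0 = 0)
-27336 + C*c(48) = -27336 + 0*(-1*48) = -27336 + 0*(-48) = -27336 + 0 = -27336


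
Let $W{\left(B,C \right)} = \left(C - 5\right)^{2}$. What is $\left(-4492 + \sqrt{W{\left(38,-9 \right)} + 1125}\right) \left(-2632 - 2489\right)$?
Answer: $23003532 - 5121 \sqrt{1321} \approx 2.2817 \cdot 10^{7}$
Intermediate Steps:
$W{\left(B,C \right)} = \left(-5 + C\right)^{2}$
$\left(-4492 + \sqrt{W{\left(38,-9 \right)} + 1125}\right) \left(-2632 - 2489\right) = \left(-4492 + \sqrt{\left(-5 - 9\right)^{2} + 1125}\right) \left(-2632 - 2489\right) = \left(-4492 + \sqrt{\left(-14\right)^{2} + 1125}\right) \left(-5121\right) = \left(-4492 + \sqrt{196 + 1125}\right) \left(-5121\right) = \left(-4492 + \sqrt{1321}\right) \left(-5121\right) = 23003532 - 5121 \sqrt{1321}$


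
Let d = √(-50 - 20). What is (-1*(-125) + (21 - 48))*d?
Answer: 98*I*√70 ≈ 819.93*I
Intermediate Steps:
d = I*√70 (d = √(-70) = I*√70 ≈ 8.3666*I)
(-1*(-125) + (21 - 48))*d = (-1*(-125) + (21 - 48))*(I*√70) = (125 - 27)*(I*√70) = 98*(I*√70) = 98*I*√70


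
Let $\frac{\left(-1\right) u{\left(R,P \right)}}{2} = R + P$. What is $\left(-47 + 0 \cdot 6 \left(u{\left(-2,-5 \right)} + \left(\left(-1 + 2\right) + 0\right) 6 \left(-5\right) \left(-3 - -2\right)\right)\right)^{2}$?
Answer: $2209$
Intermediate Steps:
$u{\left(R,P \right)} = - 2 P - 2 R$ ($u{\left(R,P \right)} = - 2 \left(R + P\right) = - 2 \left(P + R\right) = - 2 P - 2 R$)
$\left(-47 + 0 \cdot 6 \left(u{\left(-2,-5 \right)} + \left(\left(-1 + 2\right) + 0\right) 6 \left(-5\right) \left(-3 - -2\right)\right)\right)^{2} = \left(-47 + 0 \cdot 6 \left(\left(\left(-2\right) \left(-5\right) - -4\right) + \left(\left(-1 + 2\right) + 0\right) 6 \left(-5\right) \left(-3 - -2\right)\right)\right)^{2} = \left(-47 + 0 \left(\left(10 + 4\right) + \left(1 + 0\right) 6 \left(-5\right) \left(-3 + 2\right)\right)\right)^{2} = \left(-47 + 0 \left(14 + 1 \cdot 6 \left(-5\right) \left(-1\right)\right)\right)^{2} = \left(-47 + 0 \left(14 + 6 \left(-5\right) \left(-1\right)\right)\right)^{2} = \left(-47 + 0 \left(14 - -30\right)\right)^{2} = \left(-47 + 0 \left(14 + 30\right)\right)^{2} = \left(-47 + 0 \cdot 44\right)^{2} = \left(-47 + 0\right)^{2} = \left(-47\right)^{2} = 2209$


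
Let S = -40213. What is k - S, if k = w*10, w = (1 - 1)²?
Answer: 40213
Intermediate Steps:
w = 0 (w = 0² = 0)
k = 0 (k = 0*10 = 0)
k - S = 0 - 1*(-40213) = 0 + 40213 = 40213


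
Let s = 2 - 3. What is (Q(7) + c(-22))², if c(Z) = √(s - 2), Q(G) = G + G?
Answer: (14 + I*√3)² ≈ 193.0 + 48.497*I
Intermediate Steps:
Q(G) = 2*G
s = -1
c(Z) = I*√3 (c(Z) = √(-1 - 2) = √(-3) = I*√3)
(Q(7) + c(-22))² = (2*7 + I*√3)² = (14 + I*√3)²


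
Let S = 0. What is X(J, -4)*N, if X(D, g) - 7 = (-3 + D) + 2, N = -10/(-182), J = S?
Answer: 30/91 ≈ 0.32967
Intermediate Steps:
J = 0
N = 5/91 (N = -10*(-1/182) = 5/91 ≈ 0.054945)
X(D, g) = 6 + D (X(D, g) = 7 + ((-3 + D) + 2) = 7 + (-1 + D) = 6 + D)
X(J, -4)*N = (6 + 0)*(5/91) = 6*(5/91) = 30/91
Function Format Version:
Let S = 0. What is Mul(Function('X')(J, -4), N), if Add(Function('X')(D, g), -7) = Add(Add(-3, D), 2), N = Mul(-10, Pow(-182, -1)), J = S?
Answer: Rational(30, 91) ≈ 0.32967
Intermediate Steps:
J = 0
N = Rational(5, 91) (N = Mul(-10, Rational(-1, 182)) = Rational(5, 91) ≈ 0.054945)
Function('X')(D, g) = Add(6, D) (Function('X')(D, g) = Add(7, Add(Add(-3, D), 2)) = Add(7, Add(-1, D)) = Add(6, D))
Mul(Function('X')(J, -4), N) = Mul(Add(6, 0), Rational(5, 91)) = Mul(6, Rational(5, 91)) = Rational(30, 91)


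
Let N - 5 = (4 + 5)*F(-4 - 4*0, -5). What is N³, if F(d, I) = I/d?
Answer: 274625/64 ≈ 4291.0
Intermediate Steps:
N = 65/4 (N = 5 + (4 + 5)*(-5/(-4 - 4*0)) = 5 + 9*(-5/(-4 + 0)) = 5 + 9*(-5/(-4)) = 5 + 9*(-5*(-¼)) = 5 + 9*(5/4) = 5 + 45/4 = 65/4 ≈ 16.250)
N³ = (65/4)³ = 274625/64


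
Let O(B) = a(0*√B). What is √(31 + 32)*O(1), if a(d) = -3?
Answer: -9*√7 ≈ -23.812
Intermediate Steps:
O(B) = -3
√(31 + 32)*O(1) = √(31 + 32)*(-3) = √63*(-3) = (3*√7)*(-3) = -9*√7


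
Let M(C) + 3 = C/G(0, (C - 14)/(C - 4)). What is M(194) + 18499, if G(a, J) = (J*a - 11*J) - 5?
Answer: 5415642/293 ≈ 18483.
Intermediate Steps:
G(a, J) = -5 - 11*J + J*a (G(a, J) = (-11*J + J*a) - 5 = -5 - 11*J + J*a)
M(C) = -3 + C/(-5 - 11*(-14 + C)/(-4 + C)) (M(C) = -3 + C/(-5 - 11*(C - 14)/(C - 4) + ((C - 14)/(C - 4))*0) = -3 + C/(-5 - 11*(-14 + C)/(-4 + C) + ((-14 + C)/(-4 + C))*0) = -3 + C/(-5 - 11*(-14 + C)/(-4 + C) + 0) = -3 + C/(-5 - 11*(-14 + C)/(-4 + C)))
M(194) + 18499 = (522 - 1*194² - 44*194)/(2*(-87 + 8*194)) + 18499 = (522 - 1*37636 - 8536)/(2*(-87 + 1552)) + 18499 = (½)*(522 - 37636 - 8536)/1465 + 18499 = (½)*(1/1465)*(-45650) + 18499 = -4565/293 + 18499 = 5415642/293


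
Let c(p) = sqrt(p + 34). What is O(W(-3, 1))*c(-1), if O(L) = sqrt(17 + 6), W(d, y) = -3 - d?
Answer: sqrt(759) ≈ 27.550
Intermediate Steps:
c(p) = sqrt(34 + p)
O(L) = sqrt(23)
O(W(-3, 1))*c(-1) = sqrt(23)*sqrt(34 - 1) = sqrt(23)*sqrt(33) = sqrt(759)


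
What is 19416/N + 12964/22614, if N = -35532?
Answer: 299492/11160009 ≈ 0.026836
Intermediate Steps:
19416/N + 12964/22614 = 19416/(-35532) + 12964/22614 = 19416*(-1/35532) + 12964*(1/22614) = -1618/2961 + 6482/11307 = 299492/11160009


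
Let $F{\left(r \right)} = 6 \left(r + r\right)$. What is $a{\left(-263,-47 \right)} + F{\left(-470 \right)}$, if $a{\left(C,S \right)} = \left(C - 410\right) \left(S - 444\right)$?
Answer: $324803$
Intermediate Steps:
$a{\left(C,S \right)} = \left(-444 + S\right) \left(-410 + C\right)$ ($a{\left(C,S \right)} = \left(-410 + C\right) \left(-444 + S\right) = \left(-444 + S\right) \left(-410 + C\right)$)
$F{\left(r \right)} = 12 r$ ($F{\left(r \right)} = 6 \cdot 2 r = 12 r$)
$a{\left(-263,-47 \right)} + F{\left(-470 \right)} = \left(182040 - -116772 - -19270 - -12361\right) + 12 \left(-470\right) = \left(182040 + 116772 + 19270 + 12361\right) - 5640 = 330443 - 5640 = 324803$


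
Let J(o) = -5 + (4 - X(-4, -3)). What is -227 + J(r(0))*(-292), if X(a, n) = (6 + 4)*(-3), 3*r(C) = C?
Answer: -8695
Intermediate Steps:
r(C) = C/3
X(a, n) = -30 (X(a, n) = 10*(-3) = -30)
J(o) = 29 (J(o) = -5 + (4 - 1*(-30)) = -5 + (4 + 30) = -5 + 34 = 29)
-227 + J(r(0))*(-292) = -227 + 29*(-292) = -227 - 8468 = -8695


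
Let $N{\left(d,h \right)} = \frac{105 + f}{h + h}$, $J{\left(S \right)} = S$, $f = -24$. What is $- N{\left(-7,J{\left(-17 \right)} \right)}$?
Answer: $\frac{81}{34} \approx 2.3824$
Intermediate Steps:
$N{\left(d,h \right)} = \frac{81}{2 h}$ ($N{\left(d,h \right)} = \frac{105 - 24}{h + h} = \frac{81}{2 h}$)
$- N{\left(-7,J{\left(-17 \right)} \right)} = - \frac{81}{2 \left(-17\right)} = - \frac{81 \left(-1\right)}{2 \cdot 17} = \left(-1\right) \left(- \frac{81}{34}\right) = \frac{81}{34}$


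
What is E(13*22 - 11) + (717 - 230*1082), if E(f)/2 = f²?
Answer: -96893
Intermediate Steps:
E(f) = 2*f²
E(13*22 - 11) + (717 - 230*1082) = 2*(13*22 - 11)² + (717 - 230*1082) = 2*(286 - 11)² + (717 - 248860) = 2*275² - 248143 = 2*75625 - 248143 = 151250 - 248143 = -96893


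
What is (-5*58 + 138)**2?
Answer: 23104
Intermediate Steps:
(-5*58 + 138)**2 = (-290 + 138)**2 = (-152)**2 = 23104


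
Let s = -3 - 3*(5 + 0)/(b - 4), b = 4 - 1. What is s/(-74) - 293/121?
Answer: -11567/4477 ≈ -2.5836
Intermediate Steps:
b = 3
s = 12 (s = -3 - 3*(5 + 0)/(3 - 4) = -3 - 15/(-1) = -3 - 15*(-1) = -3 - 3*(-5) = -3 + 15 = 12)
s/(-74) - 293/121 = 12/(-74) - 293/121 = 12*(-1/74) - 293*1/121 = -6/37 - 293/121 = -11567/4477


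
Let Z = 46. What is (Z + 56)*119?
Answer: 12138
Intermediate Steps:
(Z + 56)*119 = (46 + 56)*119 = 102*119 = 12138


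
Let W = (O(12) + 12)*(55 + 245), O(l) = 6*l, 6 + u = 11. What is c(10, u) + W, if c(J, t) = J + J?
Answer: 25220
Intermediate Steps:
u = 5 (u = -6 + 11 = 5)
W = 25200 (W = (6*12 + 12)*(55 + 245) = (72 + 12)*300 = 84*300 = 25200)
c(J, t) = 2*J
c(10, u) + W = 2*10 + 25200 = 20 + 25200 = 25220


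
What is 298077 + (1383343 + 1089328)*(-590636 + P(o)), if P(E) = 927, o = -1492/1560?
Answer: -1458156044662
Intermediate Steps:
o = -373/390 (o = -1492*1/1560 = -373/390 ≈ -0.95641)
298077 + (1383343 + 1089328)*(-590636 + P(o)) = 298077 + (1383343 + 1089328)*(-590636 + 927) = 298077 + 2472671*(-589709) = 298077 - 1458156342739 = -1458156044662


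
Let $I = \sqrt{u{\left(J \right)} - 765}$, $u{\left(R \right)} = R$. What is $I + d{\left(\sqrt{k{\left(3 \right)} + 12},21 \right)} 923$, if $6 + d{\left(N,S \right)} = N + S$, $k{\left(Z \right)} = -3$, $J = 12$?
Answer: $16614 + i \sqrt{753} \approx 16614.0 + 27.441 i$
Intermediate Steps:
$I = i \sqrt{753}$ ($I = \sqrt{12 - 765} = \sqrt{-753} = i \sqrt{753} \approx 27.441 i$)
$d{\left(N,S \right)} = -6 + N + S$ ($d{\left(N,S \right)} = -6 + \left(N + S\right) = -6 + N + S$)
$I + d{\left(\sqrt{k{\left(3 \right)} + 12},21 \right)} 923 = i \sqrt{753} + \left(-6 + \sqrt{-3 + 12} + 21\right) 923 = i \sqrt{753} + \left(-6 + \sqrt{9} + 21\right) 923 = i \sqrt{753} + \left(-6 + 3 + 21\right) 923 = i \sqrt{753} + 18 \cdot 923 = i \sqrt{753} + 16614 = 16614 + i \sqrt{753}$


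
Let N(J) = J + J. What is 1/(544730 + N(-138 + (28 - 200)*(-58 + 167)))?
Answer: 1/506958 ≈ 1.9725e-6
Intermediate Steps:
N(J) = 2*J
1/(544730 + N(-138 + (28 - 200)*(-58 + 167))) = 1/(544730 + 2*(-138 + (28 - 200)*(-58 + 167))) = 1/(544730 + 2*(-138 - 172*109)) = 1/(544730 + 2*(-138 - 18748)) = 1/(544730 + 2*(-18886)) = 1/(544730 - 37772) = 1/506958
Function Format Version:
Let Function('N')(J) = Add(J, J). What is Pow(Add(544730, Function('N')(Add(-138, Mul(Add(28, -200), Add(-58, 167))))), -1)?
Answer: Rational(1, 506958) ≈ 1.9725e-6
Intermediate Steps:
Function('N')(J) = Mul(2, J)
Pow(Add(544730, Function('N')(Add(-138, Mul(Add(28, -200), Add(-58, 167))))), -1) = Pow(Add(544730, Mul(2, Add(-138, Mul(Add(28, -200), Add(-58, 167))))), -1) = Pow(Add(544730, Mul(2, Add(-138, Mul(-172, 109)))), -1) = Pow(Add(544730, Mul(2, Add(-138, -18748))), -1) = Pow(Add(544730, Mul(2, -18886)), -1) = Pow(Add(544730, -37772), -1) = Pow(506958, -1) = Rational(1, 506958)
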